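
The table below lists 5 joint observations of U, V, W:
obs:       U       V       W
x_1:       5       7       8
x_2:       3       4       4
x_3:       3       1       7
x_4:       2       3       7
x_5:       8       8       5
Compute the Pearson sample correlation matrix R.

Step 1 — column means:
  mean(U) = (5 + 3 + 3 + 2 + 8) / 5 = 21/5 = 4.2
  mean(V) = (7 + 4 + 1 + 3 + 8) / 5 = 23/5 = 4.6
  mean(W) = (8 + 4 + 7 + 7 + 5) / 5 = 31/5 = 6.2

Step 2 — sample variances and covariances s[i,j] = (1/(n-1)) · Σ_k (x_{k,i} - mean_i) · (x_{k,j} - mean_j), with n-1 = 4:
  s[U,U] = ((0.8)·(0.8) + (-1.2)·(-1.2) + (-1.2)·(-1.2) + (-2.2)·(-2.2) + (3.8)·(3.8)) / 4 = 22.8/4 = 5.7
  s[U,V] = ((0.8)·(2.4) + (-1.2)·(-0.6) + (-1.2)·(-3.6) + (-2.2)·(-1.6) + (3.8)·(3.4)) / 4 = 23.4/4 = 5.85
  s[U,W] = ((0.8)·(1.8) + (-1.2)·(-2.2) + (-1.2)·(0.8) + (-2.2)·(0.8) + (3.8)·(-1.2)) / 4 = -3.2/4 = -0.8
  s[V,V] = ((2.4)·(2.4) + (-0.6)·(-0.6) + (-3.6)·(-3.6) + (-1.6)·(-1.6) + (3.4)·(3.4)) / 4 = 33.2/4 = 8.3
  s[V,W] = ((2.4)·(1.8) + (-0.6)·(-2.2) + (-3.6)·(0.8) + (-1.6)·(0.8) + (3.4)·(-1.2)) / 4 = -2.6/4 = -0.65
  s[W,W] = ((1.8)·(1.8) + (-2.2)·(-2.2) + (0.8)·(0.8) + (0.8)·(0.8) + (-1.2)·(-1.2)) / 4 = 10.8/4 = 2.7
  Sample standard deviations s_i = √(s[i,i]):
  s(U) = √(5.7) = 2.3875
  s(V) = √(8.3) = 2.881
  s(W) = √(2.7) = 1.6432

Step 3 — r_{ij} = s_{ij} / (s_i · s_j):
  r[U,U] = 1 (diagonal).
  r[U,V] = 5.85 / (2.3875 · 2.881) = 5.85 / 6.8782 = 0.8505
  r[U,W] = -0.8 / (2.3875 · 1.6432) = -0.8 / 3.923 = -0.2039
  r[V,V] = 1 (diagonal).
  r[V,W] = -0.65 / (2.881 · 1.6432) = -0.65 / 4.7339 = -0.1373
  r[W,W] = 1 (diagonal).

R is symmetric with unit diagonal. Assembling:

R = [[1, 0.8505, -0.2039],
 [0.8505, 1, -0.1373],
 [-0.2039, -0.1373, 1]]


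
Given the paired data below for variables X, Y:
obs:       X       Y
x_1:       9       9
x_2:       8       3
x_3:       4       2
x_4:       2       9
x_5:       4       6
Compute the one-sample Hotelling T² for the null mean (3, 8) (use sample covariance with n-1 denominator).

Step 1 — sample mean vector:
  mean(X) = (9 + 8 + 4 + 2 + 4) / 5 = 27/5 = 5.4
  mean(Y) = (9 + 3 + 2 + 9 + 6) / 5 = 29/5 = 5.8
  x̄ = (5.4, 5.8),  deviation x̄ - mu_0 = (5.4, 5.8) - (3, 8) = (2.4, -2.2).

Step 2 — sample covariance matrix, S[i,j] = (1/(n-1)) · Σ_k (x_{k,i} - mean_i) · (x_{k,j} - mean_j), divisor n-1 = 4:
  S[X,X] = ((3.6)·(3.6) + (2.6)·(2.6) + (-1.4)·(-1.4) + (-3.4)·(-3.4) + (-1.4)·(-1.4)) / 4 = 35.2/4 = 8.8
  S[X,Y] = ((3.6)·(3.2) + (2.6)·(-2.8) + (-1.4)·(-3.8) + (-3.4)·(3.2) + (-1.4)·(0.2)) / 4 = -1.6/4 = -0.4
  S[Y,Y] = ((3.2)·(3.2) + (-2.8)·(-2.8) + (-3.8)·(-3.8) + (3.2)·(3.2) + (0.2)·(0.2)) / 4 = 42.8/4 = 10.7
  S = [[8.8, -0.4],
 [-0.4, 10.7]].

Step 3 — invert S. det(S) = 8.8·10.7 - (-0.4)² = 94.
  S^{-1} = (1/det) · [[d, -b], [-b, a]] = [[0.1138, 0.0043],
 [0.0043, 0.0936]].

Step 4 — quadratic form (x̄ - mu_0)^T · S^{-1} · (x̄ - mu_0):
  S^{-1} · (x̄ - mu_0) = (0.2638, -0.1957),
  (x̄ - mu_0)^T · [...] = (2.4)·(0.2638) + (-2.2)·(-0.1957) = 1.0638.

Step 5 — scale by n: T² = 5 · 1.0638 = 5.3191.

T² ≈ 5.3191


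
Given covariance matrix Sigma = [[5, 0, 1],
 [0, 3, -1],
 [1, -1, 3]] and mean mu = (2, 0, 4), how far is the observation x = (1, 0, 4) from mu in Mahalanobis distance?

Step 1 — centre the observation: (x - mu) = (-1, 0, 0).

Step 2 — invert Sigma (cofactor / det for 3×3, or solve directly):
  Sigma^{-1} = [[0.2162, -0.027, -0.0811],
 [-0.027, 0.3784, 0.1351],
 [-0.0811, 0.1351, 0.4054]].

Step 3 — form the quadratic (x - mu)^T · Sigma^{-1} · (x - mu):
  Sigma^{-1} · (x - mu) = (-0.2162, 0.027, 0.0811).
  (x - mu)^T · [Sigma^{-1} · (x - mu)] = (-1)·(-0.2162) + (0)·(0.027) + (0)·(0.0811) = 0.2162.

Step 4 — take square root: d = √(0.2162) ≈ 0.465.

d(x, mu) = √(0.2162) ≈ 0.465


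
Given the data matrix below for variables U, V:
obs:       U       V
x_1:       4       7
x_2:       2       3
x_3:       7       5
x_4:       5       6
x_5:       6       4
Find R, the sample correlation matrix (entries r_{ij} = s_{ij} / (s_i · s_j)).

Step 1 — column means:
  mean(U) = (4 + 2 + 7 + 5 + 6) / 5 = 24/5 = 4.8
  mean(V) = (7 + 3 + 5 + 6 + 4) / 5 = 25/5 = 5

Step 2 — sample variances and covariances s[i,j] = (1/(n-1)) · Σ_k (x_{k,i} - mean_i) · (x_{k,j} - mean_j), with n-1 = 4:
  s[U,U] = ((-0.8)·(-0.8) + (-2.8)·(-2.8) + (2.2)·(2.2) + (0.2)·(0.2) + (1.2)·(1.2)) / 4 = 14.8/4 = 3.7
  s[U,V] = ((-0.8)·(2) + (-2.8)·(-2) + (2.2)·(0) + (0.2)·(1) + (1.2)·(-1)) / 4 = 3/4 = 0.75
  s[V,V] = ((2)·(2) + (-2)·(-2) + (0)·(0) + (1)·(1) + (-1)·(-1)) / 4 = 10/4 = 2.5
  Sample standard deviations s_i = √(s[i,i]):
  s(U) = √(3.7) = 1.9235
  s(V) = √(2.5) = 1.5811

Step 3 — r_{ij} = s_{ij} / (s_i · s_j):
  r[U,U] = 1 (diagonal).
  r[U,V] = 0.75 / (1.9235 · 1.5811) = 0.75 / 3.0414 = 0.2466
  r[V,V] = 1 (diagonal).

R is symmetric with unit diagonal. Assembling:

R = [[1, 0.2466],
 [0.2466, 1]]


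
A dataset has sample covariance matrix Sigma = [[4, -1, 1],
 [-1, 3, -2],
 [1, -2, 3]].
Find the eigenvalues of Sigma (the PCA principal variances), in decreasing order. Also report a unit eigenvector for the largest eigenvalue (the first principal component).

Step 1 — characteristic polynomial p(λ) = det(λI - Sigma) = λ³ - tr·λ² + c_1·λ - det, where tr = trace, c_1 = sum of the principal 2×2 minors, det = det(Sigma):
  tr = 4 + 3 + 3 = 10,
  c_1 = (4·3 - (-1)²) + (4·3 - (1)²) + (3·3 - (-2)²) = 11 + 11 + 5 = 27,
  det = 4·(3·3 - (-2)²) - (-1)·((-1)·3 - (-2)·(1)) + (1)·((-1)·(-2) - 3·(1)) = 4·(5) - (-1)·(-1) + (1)·(-1) = 18.
  So p(λ) = λ³ - 10λ² + 27λ - 18.
Step 2 — look for an integer root (rational root theorem: any rational root is an integer divisor of 18). Testing λ = 1:
  p(1) = 1 - 10 + 27 - 18 = 0  ✓
  Dividing out (λ - 1): p(λ) = (λ - 1)(λ² - 9λ + 18).
Step 3 — remaining eigenvalues from the quadratic λ² - 9λ + 18 = 0:
  Δ = 9² - 4·18 = 81 - 72 = 9,  λ = (9 ± √9)/2 = (9 ± 3)/2 = 6 or 3.
  Sorted: λ_1 = 6,  λ_2 = 3,  λ_3 = 1  (check: sum = 10 = tr ✓).

Step 4 — unit eigenvector for λ_1 = 6: v spans the null space of (Sigma - λ_1 I), whose rows are
  r_1 = (-2, -1, 1),  r_2 = (-1, -3, -2),  r_3 = (1, -2, -3).
  v is orthogonal to every row, so take v ∝ r_1 × r_2 = ((-1)·(-2) - (1)·(-3), (1)·(-1) - (-2)·(-2), (-2)·(-3) - (-1)·(-1)) = (5, -5, 5).
  Rescale (divide by 5): u = (1, -1, 1).
  ||u|| = √((1)² + (-1)² + (1)²) = √(3) ≈ 1.7321,  v_1 = u/||u|| ≈ (0.5774, -0.5774, 0.5774) (||v_1|| = 1).

λ_1 = 6,  λ_2 = 3,  λ_3 = 1;  v_1 ≈ (0.5774, -0.5774, 0.5774)


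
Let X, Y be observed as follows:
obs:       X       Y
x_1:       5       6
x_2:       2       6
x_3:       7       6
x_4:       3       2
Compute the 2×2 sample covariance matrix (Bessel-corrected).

Step 1 — column means:
  mean(X) = (5 + 2 + 7 + 3) / 4 = 17/4 = 4.25
  mean(Y) = (6 + 6 + 6 + 2) / 4 = 20/4 = 5

Step 2 — sample covariance S[i,j] = (1/(n-1)) · Σ_k (x_{k,i} - mean_i) · (x_{k,j} - mean_j), with n-1 = 3.
  S[X,X] = ((0.75)·(0.75) + (-2.25)·(-2.25) + (2.75)·(2.75) + (-1.25)·(-1.25)) / 3 = 14.75/3 = 4.9167
  S[X,Y] = ((0.75)·(1) + (-2.25)·(1) + (2.75)·(1) + (-1.25)·(-3)) / 3 = 5/3 = 1.6667
  S[Y,Y] = ((1)·(1) + (1)·(1) + (1)·(1) + (-3)·(-3)) / 3 = 12/3 = 4

S is symmetric (S[j,i] = S[i,j]). Assembling:

S = [[4.9167, 1.6667],
 [1.6667, 4]]


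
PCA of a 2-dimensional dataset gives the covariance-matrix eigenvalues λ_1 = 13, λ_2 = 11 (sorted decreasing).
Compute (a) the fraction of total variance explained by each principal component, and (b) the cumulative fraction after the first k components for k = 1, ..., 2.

Step 1 — total variance = trace(Sigma) = Σ λ_i = 13 + 11 = 24.

Step 2 — fraction explained by component i = λ_i / Σ λ:
  PC1: 13/24 = 0.5417
  PC2: 11/24 = 0.4583

Step 3 — cumulative fraction after k components = (λ_1 + ... + λ_k) / Σ λ:
  k = 1: 13/24 = 0.5417
  k = 2: (13 + 11)/24 = 24/24 = 1

Summary (fraction, with percent):

explained: PC1 0.5417 (54.17%), PC2 0.4583 (45.83%);  cumulative: 0.5417, 1


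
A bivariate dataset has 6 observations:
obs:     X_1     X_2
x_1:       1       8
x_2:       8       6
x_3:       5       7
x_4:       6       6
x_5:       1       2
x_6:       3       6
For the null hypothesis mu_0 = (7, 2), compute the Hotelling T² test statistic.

Step 1 — sample mean vector:
  mean(X_1) = (1 + 8 + 5 + 6 + 1 + 3) / 6 = 24/6 = 4
  mean(X_2) = (8 + 6 + 7 + 6 + 2 + 6) / 6 = 35/6 = 5.8333
  x̄ = (4, 5.8333),  deviation x̄ - mu_0 = (4, 5.8333) - (7, 2) = (-3, 3.8333).

Step 2 — sample covariance matrix, S[i,j] = (1/(n-1)) · Σ_k (x_{k,i} - mean_i) · (x_{k,j} - mean_j), divisor n-1 = 5:
  S[X_1,X_1] = ((-3)·(-3) + (4)·(4) + (1)·(1) + (2)·(2) + (-3)·(-3) + (-1)·(-1)) / 5 = 40/5 = 8
  S[X_1,X_2] = ((-3)·(2.1667) + (4)·(0.1667) + (1)·(1.1667) + (2)·(0.1667) + (-3)·(-3.8333) + (-1)·(0.1667)) / 5 = 7/5 = 1.4
  S[X_2,X_2] = ((2.1667)·(2.1667) + (0.1667)·(0.1667) + (1.1667)·(1.1667) + (0.1667)·(0.1667) + (-3.8333)·(-3.8333) + (0.1667)·(0.1667)) / 5 = 20.8333/5 = 4.1667
  S = [[8, 1.4],
 [1.4, 4.1667]].

Step 3 — invert S. det(S) = 8·4.1667 - (1.4)² = 31.3733.
  S^{-1} = (1/det) · [[d, -b], [-b, a]] = [[0.1328, -0.0446],
 [-0.0446, 0.255]].

Step 4 — quadratic form (x̄ - mu_0)^T · S^{-1} · (x̄ - mu_0):
  S^{-1} · (x̄ - mu_0) = (-0.5695, 1.1113),
  (x̄ - mu_0)^T · [...] = (-3)·(-0.5695) + (3.8333)·(1.1113) = 5.9686.

Step 5 — scale by n: T² = 6 · 5.9686 = 35.8117.

T² ≈ 35.8117


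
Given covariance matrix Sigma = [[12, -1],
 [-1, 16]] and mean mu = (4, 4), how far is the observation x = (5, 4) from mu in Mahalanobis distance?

Step 1 — centre the observation: (x - mu) = (1, 0).

Step 2 — invert Sigma. det(Sigma) = 12·16 - (-1)² = 191.
  Sigma^{-1} = (1/det) · [[d, -b], [-b, a]] = [[0.0838, 0.0052],
 [0.0052, 0.0628]].

Step 3 — form the quadratic (x - mu)^T · Sigma^{-1} · (x - mu):
  Sigma^{-1} · (x - mu) = (0.0838, 0.0052).
  (x - mu)^T · [Sigma^{-1} · (x - mu)] = (1)·(0.0838) + (0)·(0.0052) = 0.0838.

Step 4 — take square root: d = √(0.0838) ≈ 0.2894.

d(x, mu) = √(0.0838) ≈ 0.2894


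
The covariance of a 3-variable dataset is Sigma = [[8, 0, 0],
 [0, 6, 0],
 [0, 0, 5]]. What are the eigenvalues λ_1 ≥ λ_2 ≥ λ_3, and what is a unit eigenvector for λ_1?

Step 1 — characteristic polynomial p(λ) = det(λI - Sigma) = λ³ - tr·λ² + c_1·λ - det, where tr = trace, c_1 = sum of the principal 2×2 minors, det = det(Sigma):
  tr = 8 + 6 + 5 = 19,
  c_1 = (8·6 - (0)²) + (8·5 - (0)²) + (6·5 - (0)²) = 48 + 40 + 30 = 118,
  det = 8·(6·5 - (0)²) - (0)·((0)·5 - (0)·(0)) + (0)·((0)·(0) - 6·(0)) = 8·(30) - (0)·(0) + (0)·(0) = 240.
  So p(λ) = λ³ - 19λ² + 118λ - 240.
Step 2 — look for an integer root (rational root theorem: any rational root is an integer divisor of 240). Testing λ = 5:
  p(5) = 125 - 475 + 590 - 240 = 0  ✓
  Dividing out (λ - 5): p(λ) = (λ - 5)(λ² - 14λ + 48).
Step 3 — remaining eigenvalues from the quadratic λ² - 14λ + 48 = 0:
  Δ = 14² - 4·48 = 196 - 192 = 4,  λ = (14 ± √4)/2 = (14 ± 2)/2 = 8 or 6.
  Sorted: λ_1 = 8,  λ_2 = 6,  λ_3 = 5  (check: sum = 19 = tr ✓).

Step 4 — unit eigenvector for λ_1 = 8: v spans the null space of (Sigma - λ_1 I), whose rows are
  r_1 = (0, 0, 0),  r_2 = (0, -2, 0),  r_3 = (0, 0, -3).
  v is orthogonal to every row, so take v ∝ r_2 × r_3 = ((-2)·(-3) - (0)·(0), (0)·(0) - (0)·(-3), (0)·(0) - (-2)·(0)) = (6, 0, 0).
  Rescale (divide by 6): u = (1, 0, 0).
  ||u|| = √((1)² + (0)² + (0)²) = √(1) = 1,  v_1 = u/||u|| ≈ (1, 0, 0) (||v_1|| = 1).

λ_1 = 8,  λ_2 = 6,  λ_3 = 5;  v_1 ≈ (1, 0, 0)


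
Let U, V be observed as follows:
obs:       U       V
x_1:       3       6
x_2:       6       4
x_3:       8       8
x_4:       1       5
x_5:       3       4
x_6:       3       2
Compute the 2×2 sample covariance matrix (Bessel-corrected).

Step 1 — column means:
  mean(U) = (3 + 6 + 8 + 1 + 3 + 3) / 6 = 24/6 = 4
  mean(V) = (6 + 4 + 8 + 5 + 4 + 2) / 6 = 29/6 = 4.8333

Step 2 — sample covariance S[i,j] = (1/(n-1)) · Σ_k (x_{k,i} - mean_i) · (x_{k,j} - mean_j), with n-1 = 5.
  S[U,U] = ((-1)·(-1) + (2)·(2) + (4)·(4) + (-3)·(-3) + (-1)·(-1) + (-1)·(-1)) / 5 = 32/5 = 6.4
  S[U,V] = ((-1)·(1.1667) + (2)·(-0.8333) + (4)·(3.1667) + (-3)·(0.1667) + (-1)·(-0.8333) + (-1)·(-2.8333)) / 5 = 13/5 = 2.6
  S[V,V] = ((1.1667)·(1.1667) + (-0.8333)·(-0.8333) + (3.1667)·(3.1667) + (0.1667)·(0.1667) + (-0.8333)·(-0.8333) + (-2.8333)·(-2.8333)) / 5 = 20.8333/5 = 4.1667

S is symmetric (S[j,i] = S[i,j]). Assembling:

S = [[6.4, 2.6],
 [2.6, 4.1667]]


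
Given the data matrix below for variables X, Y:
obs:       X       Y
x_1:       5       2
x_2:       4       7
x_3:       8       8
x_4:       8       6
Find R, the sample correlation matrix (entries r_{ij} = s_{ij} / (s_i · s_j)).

Step 1 — column means:
  mean(X) = (5 + 4 + 8 + 8) / 4 = 25/4 = 6.25
  mean(Y) = (2 + 7 + 8 + 6) / 4 = 23/4 = 5.75

Step 2 — sample variances and covariances s[i,j] = (1/(n-1)) · Σ_k (x_{k,i} - mean_i) · (x_{k,j} - mean_j), with n-1 = 3:
  s[X,X] = ((-1.25)·(-1.25) + (-2.25)·(-2.25) + (1.75)·(1.75) + (1.75)·(1.75)) / 3 = 12.75/3 = 4.25
  s[X,Y] = ((-1.25)·(-3.75) + (-2.25)·(1.25) + (1.75)·(2.25) + (1.75)·(0.25)) / 3 = 6.25/3 = 2.0833
  s[Y,Y] = ((-3.75)·(-3.75) + (1.25)·(1.25) + (2.25)·(2.25) + (0.25)·(0.25)) / 3 = 20.75/3 = 6.9167
  Sample standard deviations s_i = √(s[i,i]):
  s(X) = √(4.25) = 2.0616
  s(Y) = √(6.9167) = 2.63

Step 3 — r_{ij} = s_{ij} / (s_i · s_j):
  r[X,X] = 1 (diagonal).
  r[X,Y] = 2.0833 / (2.0616 · 2.63) = 2.0833 / 5.4218 = 0.3843
  r[Y,Y] = 1 (diagonal).

R is symmetric with unit diagonal. Assembling:

R = [[1, 0.3843],
 [0.3843, 1]]


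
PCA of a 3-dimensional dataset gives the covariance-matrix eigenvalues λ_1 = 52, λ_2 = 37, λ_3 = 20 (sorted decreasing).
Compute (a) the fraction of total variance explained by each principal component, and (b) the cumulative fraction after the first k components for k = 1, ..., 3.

Step 1 — total variance = trace(Sigma) = Σ λ_i = 52 + 37 + 20 = 109.

Step 2 — fraction explained by component i = λ_i / Σ λ:
  PC1: 52/109 = 0.4771
  PC2: 37/109 = 0.3394
  PC3: 20/109 = 0.1835

Step 3 — cumulative fraction after k components = (λ_1 + ... + λ_k) / Σ λ:
  k = 1: 52/109 = 0.4771
  k = 2: (52 + 37)/109 = 89/109 = 0.8165
  k = 3: (52 + 37 + 20)/109 = 109/109 = 1

Summary (fraction, with percent):

explained: PC1 0.4771 (47.71%), PC2 0.3394 (33.94%), PC3 0.1835 (18.35%);  cumulative: 0.4771, 0.8165, 1


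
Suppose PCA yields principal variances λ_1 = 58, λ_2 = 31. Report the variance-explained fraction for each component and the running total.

Step 1 — total variance = trace(Sigma) = Σ λ_i = 58 + 31 = 89.

Step 2 — fraction explained by component i = λ_i / Σ λ:
  PC1: 58/89 = 0.6517
  PC2: 31/89 = 0.3483

Step 3 — cumulative fraction after k components = (λ_1 + ... + λ_k) / Σ λ:
  k = 1: 58/89 = 0.6517
  k = 2: (58 + 31)/89 = 89/89 = 1

Summary (fraction, with percent):

explained: PC1 0.6517 (65.17%), PC2 0.3483 (34.83%);  cumulative: 0.6517, 1


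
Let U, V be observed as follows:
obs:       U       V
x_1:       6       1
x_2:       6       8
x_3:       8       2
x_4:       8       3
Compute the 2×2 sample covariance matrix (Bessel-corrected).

Step 1 — column means:
  mean(U) = (6 + 6 + 8 + 8) / 4 = 28/4 = 7
  mean(V) = (1 + 8 + 2 + 3) / 4 = 14/4 = 3.5

Step 2 — sample covariance S[i,j] = (1/(n-1)) · Σ_k (x_{k,i} - mean_i) · (x_{k,j} - mean_j), with n-1 = 3.
  S[U,U] = ((-1)·(-1) + (-1)·(-1) + (1)·(1) + (1)·(1)) / 3 = 4/3 = 1.3333
  S[U,V] = ((-1)·(-2.5) + (-1)·(4.5) + (1)·(-1.5) + (1)·(-0.5)) / 3 = -4/3 = -1.3333
  S[V,V] = ((-2.5)·(-2.5) + (4.5)·(4.5) + (-1.5)·(-1.5) + (-0.5)·(-0.5)) / 3 = 29/3 = 9.6667

S is symmetric (S[j,i] = S[i,j]). Assembling:

S = [[1.3333, -1.3333],
 [-1.3333, 9.6667]]


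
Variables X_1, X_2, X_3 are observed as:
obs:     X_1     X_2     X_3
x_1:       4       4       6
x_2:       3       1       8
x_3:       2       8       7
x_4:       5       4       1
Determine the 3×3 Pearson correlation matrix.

Step 1 — column means:
  mean(X_1) = (4 + 3 + 2 + 5) / 4 = 14/4 = 3.5
  mean(X_2) = (4 + 1 + 8 + 4) / 4 = 17/4 = 4.25
  mean(X_3) = (6 + 8 + 7 + 1) / 4 = 22/4 = 5.5

Step 2 — sample variances and covariances s[i,j] = (1/(n-1)) · Σ_k (x_{k,i} - mean_i) · (x_{k,j} - mean_j), with n-1 = 3:
  s[X_1,X_1] = ((0.5)·(0.5) + (-0.5)·(-0.5) + (-1.5)·(-1.5) + (1.5)·(1.5)) / 3 = 5/3 = 1.6667
  s[X_1,X_2] = ((0.5)·(-0.25) + (-0.5)·(-3.25) + (-1.5)·(3.75) + (1.5)·(-0.25)) / 3 = -4.5/3 = -1.5
  s[X_1,X_3] = ((0.5)·(0.5) + (-0.5)·(2.5) + (-1.5)·(1.5) + (1.5)·(-4.5)) / 3 = -10/3 = -3.3333
  s[X_2,X_2] = ((-0.25)·(-0.25) + (-3.25)·(-3.25) + (3.75)·(3.75) + (-0.25)·(-0.25)) / 3 = 24.75/3 = 8.25
  s[X_2,X_3] = ((-0.25)·(0.5) + (-3.25)·(2.5) + (3.75)·(1.5) + (-0.25)·(-4.5)) / 3 = -1.5/3 = -0.5
  s[X_3,X_3] = ((0.5)·(0.5) + (2.5)·(2.5) + (1.5)·(1.5) + (-4.5)·(-4.5)) / 3 = 29/3 = 9.6667
  Sample standard deviations s_i = √(s[i,i]):
  s(X_1) = √(1.6667) = 1.291
  s(X_2) = √(8.25) = 2.8723
  s(X_3) = √(9.6667) = 3.1091

Step 3 — r_{ij} = s_{ij} / (s_i · s_j):
  r[X_1,X_1] = 1 (diagonal).
  r[X_1,X_2] = -1.5 / (1.291 · 2.8723) = -1.5 / 3.7081 = -0.4045
  r[X_1,X_3] = -3.3333 / (1.291 · 3.1091) = -3.3333 / 4.0139 = -0.8305
  r[X_2,X_2] = 1 (diagonal).
  r[X_2,X_3] = -0.5 / (2.8723 · 3.1091) = -0.5 / 8.9303 = -0.056
  r[X_3,X_3] = 1 (diagonal).

R is symmetric with unit diagonal. Assembling:

R = [[1, -0.4045, -0.8305],
 [-0.4045, 1, -0.056],
 [-0.8305, -0.056, 1]]


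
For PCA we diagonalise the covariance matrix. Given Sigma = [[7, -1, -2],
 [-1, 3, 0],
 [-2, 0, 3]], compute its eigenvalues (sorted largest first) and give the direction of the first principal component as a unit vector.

Step 1 — characteristic polynomial p(λ) = det(λI - Sigma) = λ³ - tr·λ² + c_1·λ - det, where tr = trace, c_1 = sum of the principal 2×2 minors, det = det(Sigma):
  tr = 7 + 3 + 3 = 13,
  c_1 = (7·3 - (-1)²) + (7·3 - (-2)²) + (3·3 - (0)²) = 20 + 17 + 9 = 46,
  det = 7·(3·3 - (0)²) - (-1)·((-1)·3 - (0)·(-2)) + (-2)·((-1)·(0) - 3·(-2)) = 7·(9) - (-1)·(-3) + (-2)·(6) = 48.
  So p(λ) = λ³ - 13λ² + 46λ - 48.
Step 2 — look for an integer root (rational root theorem: any rational root is an integer divisor of 48). Testing λ = 2:
  p(2) = 8 - 52 + 92 - 48 = 0  ✓
  Dividing out (λ - 2): p(λ) = (λ - 2)(λ² - 11λ + 24).
Step 3 — remaining eigenvalues from the quadratic λ² - 11λ + 24 = 0:
  Δ = 11² - 4·24 = 121 - 96 = 25,  λ = (11 ± √25)/2 = (11 ± 5)/2 = 8 or 3.
  Sorted: λ_1 = 8,  λ_2 = 3,  λ_3 = 2  (check: sum = 13 = tr ✓).

Step 4 — unit eigenvector for λ_1 = 8: v spans the null space of (Sigma - λ_1 I), whose rows are
  r_1 = (-1, -1, -2),  r_2 = (-1, -5, 0),  r_3 = (-2, 0, -5).
  v is orthogonal to every row, so take v ∝ r_1 × r_2 = ((-1)·(0) - (-2)·(-5), (-2)·(-1) - (-1)·(0), (-1)·(-5) - (-1)·(-1)) = (-10, 2, 4).
  Rescale (divide by 2; multiply by -1 so the first nonzero entry is positive): u = (5, -1, -2).
  ||u|| = √((5)² + (-1)² + (-2)²) = √(30) ≈ 5.4772,  v_1 = u/||u|| ≈ (0.9129, -0.1826, -0.3651) (||v_1|| = 1).

λ_1 = 8,  λ_2 = 3,  λ_3 = 2;  v_1 ≈ (0.9129, -0.1826, -0.3651)


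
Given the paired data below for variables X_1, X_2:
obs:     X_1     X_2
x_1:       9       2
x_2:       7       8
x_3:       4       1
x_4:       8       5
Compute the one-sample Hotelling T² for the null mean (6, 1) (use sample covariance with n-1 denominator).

Step 1 — sample mean vector:
  mean(X_1) = (9 + 7 + 4 + 8) / 4 = 28/4 = 7
  mean(X_2) = (2 + 8 + 1 + 5) / 4 = 16/4 = 4
  x̄ = (7, 4),  deviation x̄ - mu_0 = (7, 4) - (6, 1) = (1, 3).

Step 2 — sample covariance matrix, S[i,j] = (1/(n-1)) · Σ_k (x_{k,i} - mean_i) · (x_{k,j} - mean_j), divisor n-1 = 3:
  S[X_1,X_1] = ((2)·(2) + (0)·(0) + (-3)·(-3) + (1)·(1)) / 3 = 14/3 = 4.6667
  S[X_1,X_2] = ((2)·(-2) + (0)·(4) + (-3)·(-3) + (1)·(1)) / 3 = 6/3 = 2
  S[X_2,X_2] = ((-2)·(-2) + (4)·(4) + (-3)·(-3) + (1)·(1)) / 3 = 30/3 = 10
  S = [[4.6667, 2],
 [2, 10]].

Step 3 — invert S. det(S) = 4.6667·10 - (2)² = 42.6667.
  S^{-1} = (1/det) · [[d, -b], [-b, a]] = [[0.2344, -0.0469],
 [-0.0469, 0.1094]].

Step 4 — quadratic form (x̄ - mu_0)^T · S^{-1} · (x̄ - mu_0):
  S^{-1} · (x̄ - mu_0) = (0.0938, 0.2812),
  (x̄ - mu_0)^T · [...] = (1)·(0.0938) + (3)·(0.2812) = 0.9375.

Step 5 — scale by n: T² = 4 · 0.9375 = 3.75.

T² ≈ 3.75


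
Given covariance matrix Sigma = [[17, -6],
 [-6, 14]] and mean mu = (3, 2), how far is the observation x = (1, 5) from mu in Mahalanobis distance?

Step 1 — centre the observation: (x - mu) = (-2, 3).

Step 2 — invert Sigma. det(Sigma) = 17·14 - (-6)² = 202.
  Sigma^{-1} = (1/det) · [[d, -b], [-b, a]] = [[0.0693, 0.0297],
 [0.0297, 0.0842]].

Step 3 — form the quadratic (x - mu)^T · Sigma^{-1} · (x - mu):
  Sigma^{-1} · (x - mu) = (-0.0495, 0.1931).
  (x - mu)^T · [Sigma^{-1} · (x - mu)] = (-2)·(-0.0495) + (3)·(0.1931) = 0.6782.

Step 4 — take square root: d = √(0.6782) ≈ 0.8235.

d(x, mu) = √(0.6782) ≈ 0.8235


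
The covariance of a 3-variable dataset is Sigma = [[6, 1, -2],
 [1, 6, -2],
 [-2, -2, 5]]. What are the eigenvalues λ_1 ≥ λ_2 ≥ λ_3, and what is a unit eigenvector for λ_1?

Step 1 — characteristic polynomial p(λ) = det(λI - Sigma) = λ³ - tr·λ² + c_1·λ - det, where tr = trace, c_1 = sum of the principal 2×2 minors, det = det(Sigma):
  tr = 6 + 6 + 5 = 17,
  c_1 = (6·6 - (1)²) + (6·5 - (-2)²) + (6·5 - (-2)²) = 35 + 26 + 26 = 87,
  det = 6·(6·5 - (-2)²) - (1)·((1)·5 - (-2)·(-2)) + (-2)·((1)·(-2) - 6·(-2)) = 6·(26) - (1)·(1) + (-2)·(10) = 135.
  So p(λ) = λ³ - 17λ² + 87λ - 135.
Step 2 — look for an integer root (rational root theorem: any rational root is an integer divisor of 135). Testing λ = 3:
  p(3) = 27 - 153 + 261 - 135 = 0  ✓
  Dividing out (λ - 3): p(λ) = (λ - 3)(λ² - 14λ + 45).
Step 3 — remaining eigenvalues from the quadratic λ² - 14λ + 45 = 0:
  Δ = 14² - 4·45 = 196 - 180 = 16,  λ = (14 ± √16)/2 = (14 ± 4)/2 = 9 or 5.
  Sorted: λ_1 = 9,  λ_2 = 5,  λ_3 = 3  (check: sum = 17 = tr ✓).

Step 4 — unit eigenvector for λ_1 = 9: v spans the null space of (Sigma - λ_1 I), whose rows are
  r_1 = (-3, 1, -2),  r_2 = (1, -3, -2),  r_3 = (-2, -2, -4).
  v is orthogonal to every row, so take v ∝ r_1 × r_2 = ((1)·(-2) - (-2)·(-3), (-2)·(1) - (-3)·(-2), (-3)·(-3) - (1)·(1)) = (-8, -8, 8).
  Rescale (divide by 8; multiply by -1 so the first nonzero entry is positive): u = (1, 1, -1).
  ||u|| = √((1)² + (1)² + (-1)²) = √(3) ≈ 1.7321,  v_1 = u/||u|| ≈ (0.5774, 0.5774, -0.5774) (||v_1|| = 1).

λ_1 = 9,  λ_2 = 5,  λ_3 = 3;  v_1 ≈ (0.5774, 0.5774, -0.5774)


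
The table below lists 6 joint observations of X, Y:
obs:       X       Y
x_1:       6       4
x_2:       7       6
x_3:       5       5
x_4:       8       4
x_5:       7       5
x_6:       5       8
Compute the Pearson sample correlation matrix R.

Step 1 — column means:
  mean(X) = (6 + 7 + 5 + 8 + 7 + 5) / 6 = 38/6 = 6.3333
  mean(Y) = (4 + 6 + 5 + 4 + 5 + 8) / 6 = 32/6 = 5.3333

Step 2 — sample variances and covariances s[i,j] = (1/(n-1)) · Σ_k (x_{k,i} - mean_i) · (x_{k,j} - mean_j), with n-1 = 5:
  s[X,X] = ((-0.3333)·(-0.3333) + (0.6667)·(0.6667) + (-1.3333)·(-1.3333) + (1.6667)·(1.6667) + (0.6667)·(0.6667) + (-1.3333)·(-1.3333)) / 5 = 7.3333/5 = 1.4667
  s[X,Y] = ((-0.3333)·(-1.3333) + (0.6667)·(0.6667) + (-1.3333)·(-0.3333) + (1.6667)·(-1.3333) + (0.6667)·(-0.3333) + (-1.3333)·(2.6667)) / 5 = -4.6667/5 = -0.9333
  s[Y,Y] = ((-1.3333)·(-1.3333) + (0.6667)·(0.6667) + (-0.3333)·(-0.3333) + (-1.3333)·(-1.3333) + (-0.3333)·(-0.3333) + (2.6667)·(2.6667)) / 5 = 11.3333/5 = 2.2667
  Sample standard deviations s_i = √(s[i,i]):
  s(X) = √(1.4667) = 1.2111
  s(Y) = √(2.2667) = 1.5055

Step 3 — r_{ij} = s_{ij} / (s_i · s_j):
  r[X,X] = 1 (diagonal).
  r[X,Y] = -0.9333 / (1.2111 · 1.5055) = -0.9333 / 1.8233 = -0.5119
  r[Y,Y] = 1 (diagonal).

R is symmetric with unit diagonal. Assembling:

R = [[1, -0.5119],
 [-0.5119, 1]]


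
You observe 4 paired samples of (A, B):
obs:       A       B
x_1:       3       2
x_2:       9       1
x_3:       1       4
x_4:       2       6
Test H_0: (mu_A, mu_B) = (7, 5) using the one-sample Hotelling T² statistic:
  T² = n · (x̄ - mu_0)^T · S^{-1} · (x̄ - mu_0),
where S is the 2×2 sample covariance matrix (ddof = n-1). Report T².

Step 1 — sample mean vector:
  mean(A) = (3 + 9 + 1 + 2) / 4 = 15/4 = 3.75
  mean(B) = (2 + 1 + 4 + 6) / 4 = 13/4 = 3.25
  x̄ = (3.75, 3.25),  deviation x̄ - mu_0 = (3.75, 3.25) - (7, 5) = (-3.25, -1.75).

Step 2 — sample covariance matrix, S[i,j] = (1/(n-1)) · Σ_k (x_{k,i} - mean_i) · (x_{k,j} - mean_j), divisor n-1 = 3:
  S[A,A] = ((-0.75)·(-0.75) + (5.25)·(5.25) + (-2.75)·(-2.75) + (-1.75)·(-1.75)) / 3 = 38.75/3 = 12.9167
  S[A,B] = ((-0.75)·(-1.25) + (5.25)·(-2.25) + (-2.75)·(0.75) + (-1.75)·(2.75)) / 3 = -17.75/3 = -5.9167
  S[B,B] = ((-1.25)·(-1.25) + (-2.25)·(-2.25) + (0.75)·(0.75) + (2.75)·(2.75)) / 3 = 14.75/3 = 4.9167
  S = [[12.9167, -5.9167],
 [-5.9167, 4.9167]].

Step 3 — invert S. det(S) = 12.9167·4.9167 - (-5.9167)² = 28.5.
  S^{-1} = (1/det) · [[d, -b], [-b, a]] = [[0.1725, 0.2076],
 [0.2076, 0.4532]].

Step 4 — quadratic form (x̄ - mu_0)^T · S^{-1} · (x̄ - mu_0):
  S^{-1} · (x̄ - mu_0) = (-0.924, -1.4678),
  (x̄ - mu_0)^T · [...] = (-3.25)·(-0.924) + (-1.75)·(-1.4678) = 5.5716.

Step 5 — scale by n: T² = 4 · 5.5716 = 22.2865.

T² ≈ 22.2865


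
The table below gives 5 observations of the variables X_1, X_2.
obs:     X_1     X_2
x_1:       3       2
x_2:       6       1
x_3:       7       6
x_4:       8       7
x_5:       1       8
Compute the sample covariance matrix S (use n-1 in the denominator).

Step 1 — column means:
  mean(X_1) = (3 + 6 + 7 + 8 + 1) / 5 = 25/5 = 5
  mean(X_2) = (2 + 1 + 6 + 7 + 8) / 5 = 24/5 = 4.8

Step 2 — sample covariance S[i,j] = (1/(n-1)) · Σ_k (x_{k,i} - mean_i) · (x_{k,j} - mean_j), with n-1 = 4.
  S[X_1,X_1] = ((-2)·(-2) + (1)·(1) + (2)·(2) + (3)·(3) + (-4)·(-4)) / 4 = 34/4 = 8.5
  S[X_1,X_2] = ((-2)·(-2.8) + (1)·(-3.8) + (2)·(1.2) + (3)·(2.2) + (-4)·(3.2)) / 4 = -2/4 = -0.5
  S[X_2,X_2] = ((-2.8)·(-2.8) + (-3.8)·(-3.8) + (1.2)·(1.2) + (2.2)·(2.2) + (3.2)·(3.2)) / 4 = 38.8/4 = 9.7

S is symmetric (S[j,i] = S[i,j]). Assembling:

S = [[8.5, -0.5],
 [-0.5, 9.7]]


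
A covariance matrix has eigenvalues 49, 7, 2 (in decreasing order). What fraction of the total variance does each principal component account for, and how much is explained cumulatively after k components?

Step 1 — total variance = trace(Sigma) = Σ λ_i = 49 + 7 + 2 = 58.

Step 2 — fraction explained by component i = λ_i / Σ λ:
  PC1: 49/58 = 0.8448
  PC2: 7/58 = 0.1207
  PC3: 2/58 = 0.0345

Step 3 — cumulative fraction after k components = (λ_1 + ... + λ_k) / Σ λ:
  k = 1: 49/58 = 0.8448
  k = 2: (49 + 7)/58 = 56/58 = 0.9655
  k = 3: (49 + 7 + 2)/58 = 58/58 = 1

Summary (fraction, with percent):

explained: PC1 0.8448 (84.48%), PC2 0.1207 (12.07%), PC3 0.0345 (3.45%);  cumulative: 0.8448, 0.9655, 1


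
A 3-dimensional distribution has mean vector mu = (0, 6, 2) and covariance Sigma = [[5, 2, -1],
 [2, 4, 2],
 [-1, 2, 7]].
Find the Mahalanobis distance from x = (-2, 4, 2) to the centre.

Step 1 — centre the observation: (x - mu) = (-2, -2, 0).

Step 2 — invert Sigma (cofactor / det for 3×3, or solve directly):
  Sigma^{-1} = [[0.3, -0.2, 0.1],
 [-0.2, 0.425, -0.15],
 [0.1, -0.15, 0.2]].

Step 3 — form the quadratic (x - mu)^T · Sigma^{-1} · (x - mu):
  Sigma^{-1} · (x - mu) = (-0.2, -0.45, 0.1).
  (x - mu)^T · [Sigma^{-1} · (x - mu)] = (-2)·(-0.2) + (-2)·(-0.45) + (0)·(0.1) = 1.3.

Step 4 — take square root: d = √(1.3) ≈ 1.1402.

d(x, mu) = √(1.3) ≈ 1.1402


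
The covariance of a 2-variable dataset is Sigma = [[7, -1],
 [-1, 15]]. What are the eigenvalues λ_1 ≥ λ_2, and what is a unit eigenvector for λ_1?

Step 1 — characteristic polynomial of 2×2 Sigma:
  det(Sigma - λI) = λ² - trace · λ + det = 0.
  trace = 7 + 15 = 22, det = 7·15 - (-1)² = 104.
Step 2 — discriminant:
  Δ = trace² - 4·det = 484 - 416 = 68.
Step 3 — eigenvalues:
  λ = (trace ± √Δ)/2 = (22 ± 8.2462)/2,
  λ_1 = 15.1231,  λ_2 = 6.8769.

Step 4 — unit eigenvector for λ_1: solve (Sigma - λ_1 I)v = 0. First row:
  (7 - 15.1231)·v_x + (-1)·v_y = 0, i.e. (-8.1231)·v_x + (-1)·v_y = 0,
  so v ∝ (b, λ_1 - a) = (-1, 8.1231); multiply by -1 so the first entry is positive: u = (1, -8.1231).
  ||u|| = √((1)² + (-8.1231)²) = √(66.9848) ≈ 8.1844,
  v_1 = u/||u|| ≈ (0.1222, -0.9925) (||v_1|| = 1).

λ_1 = 15.1231,  λ_2 = 6.8769;  v_1 ≈ (0.1222, -0.9925)


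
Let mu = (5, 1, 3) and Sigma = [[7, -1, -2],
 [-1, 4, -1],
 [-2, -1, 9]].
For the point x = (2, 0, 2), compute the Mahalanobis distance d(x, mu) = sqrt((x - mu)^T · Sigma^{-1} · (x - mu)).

Step 1 — centre the observation: (x - mu) = (-3, -1, -1).

Step 2 — invert Sigma (cofactor / det for 3×3, or solve directly):
  Sigma^{-1} = [[0.162, 0.0509, 0.0417],
 [0.0509, 0.2731, 0.0417],
 [0.0417, 0.0417, 0.125]].

Step 3 — form the quadratic (x - mu)^T · Sigma^{-1} · (x - mu):
  Sigma^{-1} · (x - mu) = (-0.5787, -0.4676, -0.2917).
  (x - mu)^T · [Sigma^{-1} · (x - mu)] = (-3)·(-0.5787) + (-1)·(-0.4676) + (-1)·(-0.2917) = 2.4954.

Step 4 — take square root: d = √(2.4954) ≈ 1.5797.

d(x, mu) = √(2.4954) ≈ 1.5797


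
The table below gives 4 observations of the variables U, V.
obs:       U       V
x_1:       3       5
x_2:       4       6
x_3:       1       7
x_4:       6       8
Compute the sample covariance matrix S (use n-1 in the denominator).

Step 1 — column means:
  mean(U) = (3 + 4 + 1 + 6) / 4 = 14/4 = 3.5
  mean(V) = (5 + 6 + 7 + 8) / 4 = 26/4 = 6.5

Step 2 — sample covariance S[i,j] = (1/(n-1)) · Σ_k (x_{k,i} - mean_i) · (x_{k,j} - mean_j), with n-1 = 3.
  S[U,U] = ((-0.5)·(-0.5) + (0.5)·(0.5) + (-2.5)·(-2.5) + (2.5)·(2.5)) / 3 = 13/3 = 4.3333
  S[U,V] = ((-0.5)·(-1.5) + (0.5)·(-0.5) + (-2.5)·(0.5) + (2.5)·(1.5)) / 3 = 3/3 = 1
  S[V,V] = ((-1.5)·(-1.5) + (-0.5)·(-0.5) + (0.5)·(0.5) + (1.5)·(1.5)) / 3 = 5/3 = 1.6667

S is symmetric (S[j,i] = S[i,j]). Assembling:

S = [[4.3333, 1],
 [1, 1.6667]]


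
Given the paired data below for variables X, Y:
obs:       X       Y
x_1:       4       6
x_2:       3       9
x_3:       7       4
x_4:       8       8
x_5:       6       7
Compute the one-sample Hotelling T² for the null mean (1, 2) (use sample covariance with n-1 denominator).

Step 1 — sample mean vector:
  mean(X) = (4 + 3 + 7 + 8 + 6) / 5 = 28/5 = 5.6
  mean(Y) = (6 + 9 + 4 + 8 + 7) / 5 = 34/5 = 6.8
  x̄ = (5.6, 6.8),  deviation x̄ - mu_0 = (5.6, 6.8) - (1, 2) = (4.6, 4.8).

Step 2 — sample covariance matrix, S[i,j] = (1/(n-1)) · Σ_k (x_{k,i} - mean_i) · (x_{k,j} - mean_j), divisor n-1 = 4:
  S[X,X] = ((-1.6)·(-1.6) + (-2.6)·(-2.6) + (1.4)·(1.4) + (2.4)·(2.4) + (0.4)·(0.4)) / 4 = 17.2/4 = 4.3
  S[X,Y] = ((-1.6)·(-0.8) + (-2.6)·(2.2) + (1.4)·(-2.8) + (2.4)·(1.2) + (0.4)·(0.2)) / 4 = -5.4/4 = -1.35
  S[Y,Y] = ((-0.8)·(-0.8) + (2.2)·(2.2) + (-2.8)·(-2.8) + (1.2)·(1.2) + (0.2)·(0.2)) / 4 = 14.8/4 = 3.7
  S = [[4.3, -1.35],
 [-1.35, 3.7]].

Step 3 — invert S. det(S) = 4.3·3.7 - (-1.35)² = 14.0875.
  S^{-1} = (1/det) · [[d, -b], [-b, a]] = [[0.2626, 0.0958],
 [0.0958, 0.3052]].

Step 4 — quadratic form (x̄ - mu_0)^T · S^{-1} · (x̄ - mu_0):
  S^{-1} · (x̄ - mu_0) = (1.6681, 1.9059),
  (x̄ - mu_0)^T · [...] = (4.6)·(1.6681) + (4.8)·(1.9059) = 16.822.

Step 5 — scale by n: T² = 5 · 16.822 = 84.11.

T² ≈ 84.11


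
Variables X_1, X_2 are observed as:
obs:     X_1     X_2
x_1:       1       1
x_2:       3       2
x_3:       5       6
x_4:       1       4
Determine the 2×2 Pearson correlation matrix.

Step 1 — column means:
  mean(X_1) = (1 + 3 + 5 + 1) / 4 = 10/4 = 2.5
  mean(X_2) = (1 + 2 + 6 + 4) / 4 = 13/4 = 3.25

Step 2 — sample variances and covariances s[i,j] = (1/(n-1)) · Σ_k (x_{k,i} - mean_i) · (x_{k,j} - mean_j), with n-1 = 3:
  s[X_1,X_1] = ((-1.5)·(-1.5) + (0.5)·(0.5) + (2.5)·(2.5) + (-1.5)·(-1.5)) / 3 = 11/3 = 3.6667
  s[X_1,X_2] = ((-1.5)·(-2.25) + (0.5)·(-1.25) + (2.5)·(2.75) + (-1.5)·(0.75)) / 3 = 8.5/3 = 2.8333
  s[X_2,X_2] = ((-2.25)·(-2.25) + (-1.25)·(-1.25) + (2.75)·(2.75) + (0.75)·(0.75)) / 3 = 14.75/3 = 4.9167
  Sample standard deviations s_i = √(s[i,i]):
  s(X_1) = √(3.6667) = 1.9149
  s(X_2) = √(4.9167) = 2.2174

Step 3 — r_{ij} = s_{ij} / (s_i · s_j):
  r[X_1,X_1] = 1 (diagonal).
  r[X_1,X_2] = 2.8333 / (1.9149 · 2.2174) = 2.8333 / 4.2459 = 0.6673
  r[X_2,X_2] = 1 (diagonal).

R is symmetric with unit diagonal. Assembling:

R = [[1, 0.6673],
 [0.6673, 1]]


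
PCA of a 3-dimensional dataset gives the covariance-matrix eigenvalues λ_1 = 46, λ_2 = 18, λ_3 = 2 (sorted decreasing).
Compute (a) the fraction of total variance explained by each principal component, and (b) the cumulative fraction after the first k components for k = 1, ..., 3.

Step 1 — total variance = trace(Sigma) = Σ λ_i = 46 + 18 + 2 = 66.

Step 2 — fraction explained by component i = λ_i / Σ λ:
  PC1: 46/66 = 0.697
  PC2: 18/66 = 0.2727
  PC3: 2/66 = 0.0303

Step 3 — cumulative fraction after k components = (λ_1 + ... + λ_k) / Σ λ:
  k = 1: 46/66 = 0.697
  k = 2: (46 + 18)/66 = 64/66 = 0.9697
  k = 3: (46 + 18 + 2)/66 = 66/66 = 1

Summary (fraction, with percent):

explained: PC1 0.697 (69.7%), PC2 0.2727 (27.27%), PC3 0.0303 (3.03%);  cumulative: 0.697, 0.9697, 1


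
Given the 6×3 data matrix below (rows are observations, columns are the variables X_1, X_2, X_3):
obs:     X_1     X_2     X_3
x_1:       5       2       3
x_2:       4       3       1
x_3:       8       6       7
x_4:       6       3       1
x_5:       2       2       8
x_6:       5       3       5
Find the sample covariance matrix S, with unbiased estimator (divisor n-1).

Step 1 — column means:
  mean(X_1) = (5 + 4 + 8 + 6 + 2 + 5) / 6 = 30/6 = 5
  mean(X_2) = (2 + 3 + 6 + 3 + 2 + 3) / 6 = 19/6 = 3.1667
  mean(X_3) = (3 + 1 + 7 + 1 + 8 + 5) / 6 = 25/6 = 4.1667

Step 2 — sample covariance S[i,j] = (1/(n-1)) · Σ_k (x_{k,i} - mean_i) · (x_{k,j} - mean_j), with n-1 = 5.
  S[X_1,X_1] = ((0)·(0) + (-1)·(-1) + (3)·(3) + (1)·(1) + (-3)·(-3) + (0)·(0)) / 5 = 20/5 = 4
  S[X_1,X_2] = ((0)·(-1.1667) + (-1)·(-0.1667) + (3)·(2.8333) + (1)·(-0.1667) + (-3)·(-1.1667) + (0)·(-0.1667)) / 5 = 12/5 = 2.4
  S[X_1,X_3] = ((0)·(-1.1667) + (-1)·(-3.1667) + (3)·(2.8333) + (1)·(-3.1667) + (-3)·(3.8333) + (0)·(0.8333)) / 5 = -3/5 = -0.6
  S[X_2,X_2] = ((-1.1667)·(-1.1667) + (-0.1667)·(-0.1667) + (2.8333)·(2.8333) + (-0.1667)·(-0.1667) + (-1.1667)·(-1.1667) + (-0.1667)·(-0.1667)) / 5 = 10.8333/5 = 2.1667
  S[X_2,X_3] = ((-1.1667)·(-1.1667) + (-0.1667)·(-3.1667) + (2.8333)·(2.8333) + (-0.1667)·(-3.1667) + (-1.1667)·(3.8333) + (-0.1667)·(0.8333)) / 5 = 5.8333/5 = 1.1667
  S[X_3,X_3] = ((-1.1667)·(-1.1667) + (-3.1667)·(-3.1667) + (2.8333)·(2.8333) + (-3.1667)·(-3.1667) + (3.8333)·(3.8333) + (0.8333)·(0.8333)) / 5 = 44.8333/5 = 8.9667

S is symmetric (S[j,i] = S[i,j]). Assembling:

S = [[4, 2.4, -0.6],
 [2.4, 2.1667, 1.1667],
 [-0.6, 1.1667, 8.9667]]


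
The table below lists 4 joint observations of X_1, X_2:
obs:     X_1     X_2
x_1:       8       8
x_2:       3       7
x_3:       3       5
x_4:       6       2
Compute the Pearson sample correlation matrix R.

Step 1 — column means:
  mean(X_1) = (8 + 3 + 3 + 6) / 4 = 20/4 = 5
  mean(X_2) = (8 + 7 + 5 + 2) / 4 = 22/4 = 5.5

Step 2 — sample variances and covariances s[i,j] = (1/(n-1)) · Σ_k (x_{k,i} - mean_i) · (x_{k,j} - mean_j), with n-1 = 3:
  s[X_1,X_1] = ((3)·(3) + (-2)·(-2) + (-2)·(-2) + (1)·(1)) / 3 = 18/3 = 6
  s[X_1,X_2] = ((3)·(2.5) + (-2)·(1.5) + (-2)·(-0.5) + (1)·(-3.5)) / 3 = 2/3 = 0.6667
  s[X_2,X_2] = ((2.5)·(2.5) + (1.5)·(1.5) + (-0.5)·(-0.5) + (-3.5)·(-3.5)) / 3 = 21/3 = 7
  Sample standard deviations s_i = √(s[i,i]):
  s(X_1) = √(6) = 2.4495
  s(X_2) = √(7) = 2.6458

Step 3 — r_{ij} = s_{ij} / (s_i · s_j):
  r[X_1,X_1] = 1 (diagonal).
  r[X_1,X_2] = 0.6667 / (2.4495 · 2.6458) = 0.6667 / 6.4807 = 0.1029
  r[X_2,X_2] = 1 (diagonal).

R is symmetric with unit diagonal. Assembling:

R = [[1, 0.1029],
 [0.1029, 1]]


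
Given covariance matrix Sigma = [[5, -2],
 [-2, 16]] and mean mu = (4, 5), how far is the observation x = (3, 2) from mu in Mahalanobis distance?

Step 1 — centre the observation: (x - mu) = (-1, -3).

Step 2 — invert Sigma. det(Sigma) = 5·16 - (-2)² = 76.
  Sigma^{-1} = (1/det) · [[d, -b], [-b, a]] = [[0.2105, 0.0263],
 [0.0263, 0.0658]].

Step 3 — form the quadratic (x - mu)^T · Sigma^{-1} · (x - mu):
  Sigma^{-1} · (x - mu) = (-0.2895, -0.2237).
  (x - mu)^T · [Sigma^{-1} · (x - mu)] = (-1)·(-0.2895) + (-3)·(-0.2237) = 0.9605.

Step 4 — take square root: d = √(0.9605) ≈ 0.9801.

d(x, mu) = √(0.9605) ≈ 0.9801


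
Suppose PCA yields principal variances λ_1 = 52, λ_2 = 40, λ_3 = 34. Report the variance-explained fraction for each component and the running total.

Step 1 — total variance = trace(Sigma) = Σ λ_i = 52 + 40 + 34 = 126.

Step 2 — fraction explained by component i = λ_i / Σ λ:
  PC1: 52/126 = 0.4127
  PC2: 40/126 = 0.3175
  PC3: 34/126 = 0.2698

Step 3 — cumulative fraction after k components = (λ_1 + ... + λ_k) / Σ λ:
  k = 1: 52/126 = 0.4127
  k = 2: (52 + 40)/126 = 92/126 = 0.7302
  k = 3: (52 + 40 + 34)/126 = 126/126 = 1

Summary (fraction, with percent):

explained: PC1 0.4127 (41.27%), PC2 0.3175 (31.75%), PC3 0.2698 (26.98%);  cumulative: 0.4127, 0.7302, 1


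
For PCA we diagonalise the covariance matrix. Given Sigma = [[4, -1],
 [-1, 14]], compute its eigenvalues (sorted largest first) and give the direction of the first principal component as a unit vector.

Step 1 — characteristic polynomial of 2×2 Sigma:
  det(Sigma - λI) = λ² - trace · λ + det = 0.
  trace = 4 + 14 = 18, det = 4·14 - (-1)² = 55.
Step 2 — discriminant:
  Δ = trace² - 4·det = 324 - 220 = 104.
Step 3 — eigenvalues:
  λ = (trace ± √Δ)/2 = (18 ± 10.198)/2,
  λ_1 = 14.099,  λ_2 = 3.901.

Step 4 — unit eigenvector for λ_1: solve (Sigma - λ_1 I)v = 0. First row:
  (4 - 14.099)·v_x + (-1)·v_y = 0, i.e. (-10.099)·v_x + (-1)·v_y = 0,
  so v ∝ (b, λ_1 - a) = (-1, 10.099); multiply by -1 so the first entry is positive: u = (1, -10.099).
  ||u|| = √((1)² + (-10.099)²) = √(102.9902) ≈ 10.1484,
  v_1 = u/||u|| ≈ (0.0985, -0.9951) (||v_1|| = 1).

λ_1 = 14.099,  λ_2 = 3.901;  v_1 ≈ (0.0985, -0.9951)


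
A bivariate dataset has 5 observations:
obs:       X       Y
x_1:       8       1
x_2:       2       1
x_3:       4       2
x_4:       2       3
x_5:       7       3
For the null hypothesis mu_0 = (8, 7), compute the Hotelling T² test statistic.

Step 1 — sample mean vector:
  mean(X) = (8 + 2 + 4 + 2 + 7) / 5 = 23/5 = 4.6
  mean(Y) = (1 + 1 + 2 + 3 + 3) / 5 = 10/5 = 2
  x̄ = (4.6, 2),  deviation x̄ - mu_0 = (4.6, 2) - (8, 7) = (-3.4, -5).

Step 2 — sample covariance matrix, S[i,j] = (1/(n-1)) · Σ_k (x_{k,i} - mean_i) · (x_{k,j} - mean_j), divisor n-1 = 4:
  S[X,X] = ((3.4)·(3.4) + (-2.6)·(-2.6) + (-0.6)·(-0.6) + (-2.6)·(-2.6) + (2.4)·(2.4)) / 4 = 31.2/4 = 7.8
  S[X,Y] = ((3.4)·(-1) + (-2.6)·(-1) + (-0.6)·(0) + (-2.6)·(1) + (2.4)·(1)) / 4 = -1/4 = -0.25
  S[Y,Y] = ((-1)·(-1) + (-1)·(-1) + (0)·(0) + (1)·(1) + (1)·(1)) / 4 = 4/4 = 1
  S = [[7.8, -0.25],
 [-0.25, 1]].

Step 3 — invert S. det(S) = 7.8·1 - (-0.25)² = 7.7375.
  S^{-1} = (1/det) · [[d, -b], [-b, a]] = [[0.1292, 0.0323],
 [0.0323, 1.0081]].

Step 4 — quadratic form (x̄ - mu_0)^T · S^{-1} · (x̄ - mu_0):
  S^{-1} · (x̄ - mu_0) = (-0.601, -5.1502),
  (x̄ - mu_0)^T · [...] = (-3.4)·(-0.601) + (-5)·(-5.1502) = 27.7945.

Step 5 — scale by n: T² = 5 · 27.7945 = 138.9725.

T² ≈ 138.9725
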